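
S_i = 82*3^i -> [82, 246, 738, 2214, 6642]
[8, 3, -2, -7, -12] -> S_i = 8 + -5*i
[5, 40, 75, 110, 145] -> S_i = 5 + 35*i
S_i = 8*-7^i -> [8, -56, 392, -2744, 19208]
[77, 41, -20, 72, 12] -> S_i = Random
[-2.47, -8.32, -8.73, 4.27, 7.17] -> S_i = Random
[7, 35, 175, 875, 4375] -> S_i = 7*5^i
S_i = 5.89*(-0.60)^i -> [5.89, -3.53, 2.12, -1.27, 0.76]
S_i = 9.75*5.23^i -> [9.75, 50.99, 266.69, 1394.79, 7294.77]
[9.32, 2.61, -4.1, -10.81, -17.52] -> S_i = 9.32 + -6.71*i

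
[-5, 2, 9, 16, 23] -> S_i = -5 + 7*i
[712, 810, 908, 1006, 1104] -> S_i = 712 + 98*i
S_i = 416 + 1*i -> [416, 417, 418, 419, 420]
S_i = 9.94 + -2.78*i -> [9.94, 7.16, 4.38, 1.6, -1.18]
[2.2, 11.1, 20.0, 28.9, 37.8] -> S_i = 2.20 + 8.90*i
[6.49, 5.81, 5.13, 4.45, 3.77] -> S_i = 6.49 + -0.68*i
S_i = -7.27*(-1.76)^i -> [-7.27, 12.8, -22.52, 39.63, -69.76]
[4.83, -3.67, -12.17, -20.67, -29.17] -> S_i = 4.83 + -8.50*i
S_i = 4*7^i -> [4, 28, 196, 1372, 9604]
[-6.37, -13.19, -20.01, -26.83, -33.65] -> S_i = -6.37 + -6.82*i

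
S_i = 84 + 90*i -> [84, 174, 264, 354, 444]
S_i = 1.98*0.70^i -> [1.98, 1.39, 0.97, 0.68, 0.48]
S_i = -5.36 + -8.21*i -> [-5.36, -13.57, -21.78, -29.99, -38.2]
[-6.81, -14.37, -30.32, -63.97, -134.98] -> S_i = -6.81*2.11^i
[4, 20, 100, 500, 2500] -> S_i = 4*5^i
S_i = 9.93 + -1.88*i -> [9.93, 8.05, 6.17, 4.29, 2.41]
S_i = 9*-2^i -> [9, -18, 36, -72, 144]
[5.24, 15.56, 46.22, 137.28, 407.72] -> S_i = 5.24*2.97^i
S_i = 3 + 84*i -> [3, 87, 171, 255, 339]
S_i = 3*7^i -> [3, 21, 147, 1029, 7203]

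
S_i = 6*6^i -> [6, 36, 216, 1296, 7776]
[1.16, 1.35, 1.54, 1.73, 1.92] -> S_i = 1.16 + 0.19*i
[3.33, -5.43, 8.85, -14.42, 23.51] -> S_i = 3.33*(-1.63)^i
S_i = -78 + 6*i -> [-78, -72, -66, -60, -54]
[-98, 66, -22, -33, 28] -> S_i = Random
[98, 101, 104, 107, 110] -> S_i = 98 + 3*i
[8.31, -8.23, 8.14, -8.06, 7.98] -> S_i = 8.31*(-0.99)^i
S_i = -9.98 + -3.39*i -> [-9.98, -13.37, -16.76, -20.15, -23.54]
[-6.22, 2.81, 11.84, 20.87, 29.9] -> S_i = -6.22 + 9.03*i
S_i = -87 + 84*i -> [-87, -3, 81, 165, 249]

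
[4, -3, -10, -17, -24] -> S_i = 4 + -7*i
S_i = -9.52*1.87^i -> [-9.52, -17.8, -33.29, -62.25, -116.41]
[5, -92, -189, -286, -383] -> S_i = 5 + -97*i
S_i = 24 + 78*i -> [24, 102, 180, 258, 336]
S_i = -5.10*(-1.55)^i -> [-5.1, 7.9, -12.25, 18.99, -29.44]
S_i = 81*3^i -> [81, 243, 729, 2187, 6561]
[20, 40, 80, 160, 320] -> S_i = 20*2^i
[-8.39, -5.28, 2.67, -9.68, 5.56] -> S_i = Random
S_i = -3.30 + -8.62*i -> [-3.3, -11.92, -20.54, -29.16, -37.78]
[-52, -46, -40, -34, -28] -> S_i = -52 + 6*i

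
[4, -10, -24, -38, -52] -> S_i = 4 + -14*i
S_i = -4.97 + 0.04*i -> [-4.97, -4.93, -4.89, -4.85, -4.81]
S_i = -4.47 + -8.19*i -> [-4.47, -12.66, -20.85, -29.04, -37.23]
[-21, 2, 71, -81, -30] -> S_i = Random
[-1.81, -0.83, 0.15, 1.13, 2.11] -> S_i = -1.81 + 0.98*i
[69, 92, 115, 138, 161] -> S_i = 69 + 23*i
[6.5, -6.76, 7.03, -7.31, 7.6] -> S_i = 6.50*(-1.04)^i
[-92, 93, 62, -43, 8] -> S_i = Random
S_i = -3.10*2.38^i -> [-3.1, -7.38, -17.56, -41.79, -99.46]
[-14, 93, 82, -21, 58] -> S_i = Random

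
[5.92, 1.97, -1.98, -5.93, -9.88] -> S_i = 5.92 + -3.95*i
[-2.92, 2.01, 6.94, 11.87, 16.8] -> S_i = -2.92 + 4.93*i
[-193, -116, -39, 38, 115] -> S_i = -193 + 77*i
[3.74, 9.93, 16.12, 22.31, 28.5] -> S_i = 3.74 + 6.19*i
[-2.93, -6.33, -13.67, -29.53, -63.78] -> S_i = -2.93*2.16^i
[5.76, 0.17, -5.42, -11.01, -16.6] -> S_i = 5.76 + -5.59*i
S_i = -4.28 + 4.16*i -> [-4.28, -0.12, 4.04, 8.2, 12.36]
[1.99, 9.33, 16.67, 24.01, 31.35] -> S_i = 1.99 + 7.34*i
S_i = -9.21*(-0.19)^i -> [-9.21, 1.75, -0.33, 0.06, -0.01]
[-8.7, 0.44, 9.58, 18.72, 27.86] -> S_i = -8.70 + 9.14*i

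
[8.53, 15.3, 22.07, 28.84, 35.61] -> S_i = 8.53 + 6.77*i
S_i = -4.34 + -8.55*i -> [-4.34, -12.89, -21.44, -29.99, -38.54]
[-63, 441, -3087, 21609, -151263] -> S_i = -63*-7^i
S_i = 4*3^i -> [4, 12, 36, 108, 324]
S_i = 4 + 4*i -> [4, 8, 12, 16, 20]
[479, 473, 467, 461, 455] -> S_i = 479 + -6*i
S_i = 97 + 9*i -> [97, 106, 115, 124, 133]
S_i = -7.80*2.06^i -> [-7.8, -16.07, -33.1, -68.19, -140.46]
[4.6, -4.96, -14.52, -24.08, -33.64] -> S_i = 4.60 + -9.56*i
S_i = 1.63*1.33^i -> [1.63, 2.17, 2.88, 3.83, 5.1]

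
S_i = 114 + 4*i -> [114, 118, 122, 126, 130]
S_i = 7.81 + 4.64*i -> [7.81, 12.45, 17.09, 21.73, 26.37]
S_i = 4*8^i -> [4, 32, 256, 2048, 16384]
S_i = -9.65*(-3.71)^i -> [-9.65, 35.8, -132.82, 492.78, -1828.2]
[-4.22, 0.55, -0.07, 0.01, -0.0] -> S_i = -4.22*(-0.13)^i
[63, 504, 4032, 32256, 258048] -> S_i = 63*8^i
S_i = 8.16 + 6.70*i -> [8.16, 14.86, 21.56, 28.26, 34.96]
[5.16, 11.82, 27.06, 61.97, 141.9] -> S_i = 5.16*2.29^i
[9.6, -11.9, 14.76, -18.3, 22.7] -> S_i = 9.60*(-1.24)^i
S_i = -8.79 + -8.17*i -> [-8.79, -16.96, -25.13, -33.3, -41.47]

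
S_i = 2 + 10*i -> [2, 12, 22, 32, 42]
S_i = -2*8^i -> [-2, -16, -128, -1024, -8192]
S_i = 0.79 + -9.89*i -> [0.79, -9.1, -18.99, -28.88, -38.77]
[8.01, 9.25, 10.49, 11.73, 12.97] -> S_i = 8.01 + 1.24*i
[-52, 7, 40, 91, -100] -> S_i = Random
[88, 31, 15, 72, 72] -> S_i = Random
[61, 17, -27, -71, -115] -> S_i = 61 + -44*i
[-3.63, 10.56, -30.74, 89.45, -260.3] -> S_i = -3.63*(-2.91)^i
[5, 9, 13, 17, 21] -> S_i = 5 + 4*i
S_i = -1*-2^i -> [-1, 2, -4, 8, -16]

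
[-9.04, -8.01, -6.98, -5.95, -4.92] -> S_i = -9.04 + 1.03*i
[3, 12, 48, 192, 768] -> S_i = 3*4^i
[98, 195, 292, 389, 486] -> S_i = 98 + 97*i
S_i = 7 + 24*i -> [7, 31, 55, 79, 103]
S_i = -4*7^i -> [-4, -28, -196, -1372, -9604]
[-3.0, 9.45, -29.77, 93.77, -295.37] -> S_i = -3.00*(-3.15)^i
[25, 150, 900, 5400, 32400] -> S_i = 25*6^i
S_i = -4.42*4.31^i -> [-4.42, -19.05, -82.11, -353.88, -1525.22]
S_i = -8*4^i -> [-8, -32, -128, -512, -2048]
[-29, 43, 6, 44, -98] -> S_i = Random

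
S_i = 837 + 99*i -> [837, 936, 1035, 1134, 1233]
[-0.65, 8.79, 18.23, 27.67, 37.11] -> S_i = -0.65 + 9.44*i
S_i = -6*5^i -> [-6, -30, -150, -750, -3750]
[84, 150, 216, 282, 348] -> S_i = 84 + 66*i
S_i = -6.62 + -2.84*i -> [-6.62, -9.46, -12.3, -15.14, -17.98]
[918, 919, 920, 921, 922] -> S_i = 918 + 1*i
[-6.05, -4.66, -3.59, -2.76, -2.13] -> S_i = -6.05*0.77^i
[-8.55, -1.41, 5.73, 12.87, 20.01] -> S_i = -8.55 + 7.14*i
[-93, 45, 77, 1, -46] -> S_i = Random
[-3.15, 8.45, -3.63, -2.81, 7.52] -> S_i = Random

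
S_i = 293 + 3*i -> [293, 296, 299, 302, 305]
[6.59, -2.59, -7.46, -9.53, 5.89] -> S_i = Random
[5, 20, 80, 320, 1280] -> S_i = 5*4^i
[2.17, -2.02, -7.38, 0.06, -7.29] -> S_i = Random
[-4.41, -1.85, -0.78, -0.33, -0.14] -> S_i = -4.41*0.42^i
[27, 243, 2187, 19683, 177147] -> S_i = 27*9^i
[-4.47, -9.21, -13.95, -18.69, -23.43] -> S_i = -4.47 + -4.74*i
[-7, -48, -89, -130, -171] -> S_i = -7 + -41*i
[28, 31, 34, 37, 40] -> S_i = 28 + 3*i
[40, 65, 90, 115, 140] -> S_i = 40 + 25*i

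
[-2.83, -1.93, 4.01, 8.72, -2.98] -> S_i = Random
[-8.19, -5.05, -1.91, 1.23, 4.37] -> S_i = -8.19 + 3.14*i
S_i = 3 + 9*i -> [3, 12, 21, 30, 39]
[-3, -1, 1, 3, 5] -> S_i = -3 + 2*i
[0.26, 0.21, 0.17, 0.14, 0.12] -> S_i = 0.26*0.82^i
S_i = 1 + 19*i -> [1, 20, 39, 58, 77]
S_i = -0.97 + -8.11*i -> [-0.97, -9.08, -17.19, -25.3, -33.41]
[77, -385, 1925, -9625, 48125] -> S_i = 77*-5^i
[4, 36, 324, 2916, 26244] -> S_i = 4*9^i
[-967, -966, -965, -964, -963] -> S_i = -967 + 1*i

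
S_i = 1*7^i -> [1, 7, 49, 343, 2401]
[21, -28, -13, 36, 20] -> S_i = Random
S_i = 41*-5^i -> [41, -205, 1025, -5125, 25625]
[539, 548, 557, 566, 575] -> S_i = 539 + 9*i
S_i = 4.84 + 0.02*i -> [4.84, 4.86, 4.88, 4.9, 4.92]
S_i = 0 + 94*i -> [0, 94, 188, 282, 376]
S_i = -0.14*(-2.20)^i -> [-0.14, 0.31, -0.68, 1.49, -3.28]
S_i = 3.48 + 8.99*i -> [3.48, 12.47, 21.46, 30.45, 39.44]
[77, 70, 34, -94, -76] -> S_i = Random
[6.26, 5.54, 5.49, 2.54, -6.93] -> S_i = Random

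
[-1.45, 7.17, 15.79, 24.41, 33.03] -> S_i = -1.45 + 8.62*i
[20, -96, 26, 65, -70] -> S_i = Random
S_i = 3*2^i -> [3, 6, 12, 24, 48]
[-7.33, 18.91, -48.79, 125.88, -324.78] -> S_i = -7.33*(-2.58)^i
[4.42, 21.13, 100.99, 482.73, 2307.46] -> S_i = 4.42*4.78^i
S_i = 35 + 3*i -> [35, 38, 41, 44, 47]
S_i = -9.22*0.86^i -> [-9.22, -7.93, -6.82, -5.86, -5.04]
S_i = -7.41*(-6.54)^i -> [-7.41, 48.46, -316.94, 2072.77, -13555.93]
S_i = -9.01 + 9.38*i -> [-9.01, 0.37, 9.75, 19.13, 28.51]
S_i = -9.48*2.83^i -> [-9.48, -26.83, -75.92, -214.87, -608.07]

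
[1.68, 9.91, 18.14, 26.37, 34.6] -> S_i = 1.68 + 8.23*i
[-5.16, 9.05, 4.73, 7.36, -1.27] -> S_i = Random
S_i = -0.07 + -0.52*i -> [-0.07, -0.59, -1.11, -1.63, -2.15]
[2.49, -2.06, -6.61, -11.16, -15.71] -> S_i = 2.49 + -4.55*i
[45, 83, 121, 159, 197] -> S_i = 45 + 38*i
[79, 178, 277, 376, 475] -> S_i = 79 + 99*i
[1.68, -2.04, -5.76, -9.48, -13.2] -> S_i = 1.68 + -3.72*i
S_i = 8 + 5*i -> [8, 13, 18, 23, 28]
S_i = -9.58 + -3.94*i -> [-9.58, -13.52, -17.46, -21.4, -25.34]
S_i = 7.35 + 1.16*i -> [7.35, 8.51, 9.67, 10.83, 11.99]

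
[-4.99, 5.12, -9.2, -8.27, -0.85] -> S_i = Random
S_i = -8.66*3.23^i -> [-8.66, -27.97, -90.35, -291.83, -942.6]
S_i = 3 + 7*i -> [3, 10, 17, 24, 31]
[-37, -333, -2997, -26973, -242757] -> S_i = -37*9^i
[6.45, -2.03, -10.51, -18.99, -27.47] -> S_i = 6.45 + -8.48*i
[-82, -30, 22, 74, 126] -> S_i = -82 + 52*i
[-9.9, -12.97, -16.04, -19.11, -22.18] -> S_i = -9.90 + -3.07*i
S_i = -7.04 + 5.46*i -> [-7.04, -1.58, 3.88, 9.34, 14.8]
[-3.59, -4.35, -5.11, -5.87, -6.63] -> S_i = -3.59 + -0.76*i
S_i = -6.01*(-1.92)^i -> [-6.01, 11.54, -22.16, 42.54, -81.67]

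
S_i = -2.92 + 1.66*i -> [-2.92, -1.26, 0.4, 2.06, 3.72]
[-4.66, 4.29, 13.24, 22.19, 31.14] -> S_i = -4.66 + 8.95*i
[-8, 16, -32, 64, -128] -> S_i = -8*-2^i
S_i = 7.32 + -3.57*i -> [7.32, 3.75, 0.18, -3.39, -6.96]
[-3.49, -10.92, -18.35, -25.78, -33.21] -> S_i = -3.49 + -7.43*i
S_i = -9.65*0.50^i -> [-9.65, -4.82, -2.41, -1.21, -0.6]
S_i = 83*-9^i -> [83, -747, 6723, -60507, 544563]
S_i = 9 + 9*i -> [9, 18, 27, 36, 45]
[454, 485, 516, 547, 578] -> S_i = 454 + 31*i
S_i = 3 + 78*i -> [3, 81, 159, 237, 315]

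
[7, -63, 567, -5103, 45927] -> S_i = 7*-9^i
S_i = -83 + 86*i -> [-83, 3, 89, 175, 261]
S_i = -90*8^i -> [-90, -720, -5760, -46080, -368640]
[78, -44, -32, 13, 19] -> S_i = Random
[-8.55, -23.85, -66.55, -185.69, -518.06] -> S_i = -8.55*2.79^i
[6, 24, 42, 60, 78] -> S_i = 6 + 18*i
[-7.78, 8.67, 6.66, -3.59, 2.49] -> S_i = Random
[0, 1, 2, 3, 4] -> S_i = 0 + 1*i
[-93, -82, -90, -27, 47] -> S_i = Random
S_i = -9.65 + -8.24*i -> [-9.65, -17.89, -26.13, -34.37, -42.61]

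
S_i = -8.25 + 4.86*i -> [-8.25, -3.39, 1.47, 6.33, 11.19]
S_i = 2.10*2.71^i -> [2.1, 5.69, 15.42, 41.8, 113.27]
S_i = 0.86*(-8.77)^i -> [0.86, -7.54, 66.15, -580.09, 5087.41]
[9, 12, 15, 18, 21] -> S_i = 9 + 3*i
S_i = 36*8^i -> [36, 288, 2304, 18432, 147456]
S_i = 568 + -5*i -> [568, 563, 558, 553, 548]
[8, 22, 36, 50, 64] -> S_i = 8 + 14*i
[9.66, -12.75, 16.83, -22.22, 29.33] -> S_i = 9.66*(-1.32)^i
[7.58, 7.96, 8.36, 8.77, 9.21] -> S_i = 7.58*1.05^i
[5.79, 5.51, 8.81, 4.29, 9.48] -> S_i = Random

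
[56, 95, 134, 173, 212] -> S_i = 56 + 39*i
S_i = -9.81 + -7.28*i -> [-9.81, -17.09, -24.37, -31.65, -38.93]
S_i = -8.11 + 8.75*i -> [-8.11, 0.64, 9.39, 18.14, 26.89]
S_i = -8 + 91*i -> [-8, 83, 174, 265, 356]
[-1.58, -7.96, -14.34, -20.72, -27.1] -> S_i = -1.58 + -6.38*i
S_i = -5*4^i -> [-5, -20, -80, -320, -1280]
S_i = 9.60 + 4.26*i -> [9.6, 13.86, 18.12, 22.38, 26.64]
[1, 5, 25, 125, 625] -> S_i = 1*5^i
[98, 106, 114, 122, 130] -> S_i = 98 + 8*i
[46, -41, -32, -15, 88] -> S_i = Random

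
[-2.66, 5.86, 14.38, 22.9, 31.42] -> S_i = -2.66 + 8.52*i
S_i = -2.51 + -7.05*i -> [-2.51, -9.56, -16.61, -23.66, -30.71]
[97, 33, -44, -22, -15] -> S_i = Random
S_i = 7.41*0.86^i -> [7.41, 6.37, 5.48, 4.71, 4.05]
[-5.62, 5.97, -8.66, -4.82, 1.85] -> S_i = Random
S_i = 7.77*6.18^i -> [7.77, 48.02, 296.75, 1833.95, 11333.78]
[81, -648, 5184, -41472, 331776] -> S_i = 81*-8^i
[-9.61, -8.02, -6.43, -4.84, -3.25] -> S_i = -9.61 + 1.59*i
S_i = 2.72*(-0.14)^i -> [2.72, -0.38, 0.05, -0.01, 0.0]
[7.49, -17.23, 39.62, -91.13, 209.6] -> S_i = 7.49*(-2.30)^i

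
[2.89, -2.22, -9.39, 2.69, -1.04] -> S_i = Random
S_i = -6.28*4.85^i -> [-6.28, -30.46, -147.72, -716.45, -3474.77]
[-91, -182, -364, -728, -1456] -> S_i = -91*2^i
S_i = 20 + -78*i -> [20, -58, -136, -214, -292]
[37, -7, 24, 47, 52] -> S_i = Random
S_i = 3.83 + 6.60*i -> [3.83, 10.43, 17.03, 23.63, 30.23]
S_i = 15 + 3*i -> [15, 18, 21, 24, 27]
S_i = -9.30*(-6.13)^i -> [-9.3, 57.01, -349.47, 2142.22, -13131.82]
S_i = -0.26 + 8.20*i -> [-0.26, 7.94, 16.14, 24.34, 32.54]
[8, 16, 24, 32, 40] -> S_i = 8 + 8*i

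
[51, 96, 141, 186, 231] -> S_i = 51 + 45*i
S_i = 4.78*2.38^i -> [4.78, 11.38, 27.08, 64.44, 153.37]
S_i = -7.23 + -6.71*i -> [-7.23, -13.94, -20.65, -27.36, -34.07]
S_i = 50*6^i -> [50, 300, 1800, 10800, 64800]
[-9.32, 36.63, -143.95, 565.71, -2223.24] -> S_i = -9.32*(-3.93)^i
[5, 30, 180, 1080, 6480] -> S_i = 5*6^i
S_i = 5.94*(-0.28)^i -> [5.94, -1.66, 0.47, -0.13, 0.04]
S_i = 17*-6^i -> [17, -102, 612, -3672, 22032]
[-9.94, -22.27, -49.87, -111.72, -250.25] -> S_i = -9.94*2.24^i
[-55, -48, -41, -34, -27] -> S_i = -55 + 7*i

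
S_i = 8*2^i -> [8, 16, 32, 64, 128]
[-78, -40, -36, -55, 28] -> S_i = Random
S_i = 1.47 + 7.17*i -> [1.47, 8.64, 15.81, 22.98, 30.15]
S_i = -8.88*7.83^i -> [-8.88, -69.53, -544.42, -4262.83, -33377.98]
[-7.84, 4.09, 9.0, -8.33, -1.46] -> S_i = Random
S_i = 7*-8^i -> [7, -56, 448, -3584, 28672]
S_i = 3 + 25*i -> [3, 28, 53, 78, 103]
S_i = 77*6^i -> [77, 462, 2772, 16632, 99792]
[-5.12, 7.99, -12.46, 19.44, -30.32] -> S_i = -5.12*(-1.56)^i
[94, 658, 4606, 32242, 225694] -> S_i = 94*7^i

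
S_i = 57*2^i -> [57, 114, 228, 456, 912]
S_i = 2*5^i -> [2, 10, 50, 250, 1250]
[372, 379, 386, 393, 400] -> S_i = 372 + 7*i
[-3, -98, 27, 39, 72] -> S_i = Random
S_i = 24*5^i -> [24, 120, 600, 3000, 15000]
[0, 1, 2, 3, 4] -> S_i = 0 + 1*i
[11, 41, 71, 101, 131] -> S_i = 11 + 30*i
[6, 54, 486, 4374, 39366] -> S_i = 6*9^i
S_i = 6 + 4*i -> [6, 10, 14, 18, 22]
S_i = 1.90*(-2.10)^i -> [1.9, -3.99, 8.38, -17.6, 36.95]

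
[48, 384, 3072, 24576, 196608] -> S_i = 48*8^i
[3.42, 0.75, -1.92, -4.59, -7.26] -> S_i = 3.42 + -2.67*i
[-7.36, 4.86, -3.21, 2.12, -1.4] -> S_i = -7.36*(-0.66)^i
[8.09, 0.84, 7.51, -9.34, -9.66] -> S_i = Random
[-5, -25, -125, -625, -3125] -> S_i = -5*5^i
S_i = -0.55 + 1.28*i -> [-0.55, 0.73, 2.01, 3.29, 4.57]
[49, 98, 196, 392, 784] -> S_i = 49*2^i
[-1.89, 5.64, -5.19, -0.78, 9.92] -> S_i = Random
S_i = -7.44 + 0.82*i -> [-7.44, -6.62, -5.8, -4.98, -4.16]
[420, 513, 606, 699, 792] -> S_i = 420 + 93*i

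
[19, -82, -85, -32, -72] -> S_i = Random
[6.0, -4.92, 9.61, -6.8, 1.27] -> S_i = Random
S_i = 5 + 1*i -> [5, 6, 7, 8, 9]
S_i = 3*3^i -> [3, 9, 27, 81, 243]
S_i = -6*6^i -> [-6, -36, -216, -1296, -7776]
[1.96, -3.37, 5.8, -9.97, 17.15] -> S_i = 1.96*(-1.72)^i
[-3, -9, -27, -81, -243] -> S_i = -3*3^i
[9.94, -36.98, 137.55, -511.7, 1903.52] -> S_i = 9.94*(-3.72)^i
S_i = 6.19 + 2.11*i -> [6.19, 8.3, 10.41, 12.52, 14.63]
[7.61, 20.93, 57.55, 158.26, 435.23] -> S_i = 7.61*2.75^i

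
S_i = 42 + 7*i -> [42, 49, 56, 63, 70]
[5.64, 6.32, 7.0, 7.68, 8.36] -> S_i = 5.64 + 0.68*i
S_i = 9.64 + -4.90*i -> [9.64, 4.74, -0.16, -5.06, -9.96]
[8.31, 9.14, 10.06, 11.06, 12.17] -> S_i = 8.31*1.10^i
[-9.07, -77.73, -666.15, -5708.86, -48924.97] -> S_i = -9.07*8.57^i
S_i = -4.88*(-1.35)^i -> [-4.88, 6.59, -8.89, 12.01, -16.21]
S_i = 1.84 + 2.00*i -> [1.84, 3.84, 5.84, 7.84, 9.84]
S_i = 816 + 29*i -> [816, 845, 874, 903, 932]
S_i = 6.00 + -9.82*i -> [6.0, -3.82, -13.64, -23.46, -33.28]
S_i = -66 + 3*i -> [-66, -63, -60, -57, -54]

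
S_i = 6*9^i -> [6, 54, 486, 4374, 39366]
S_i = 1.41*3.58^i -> [1.41, 5.05, 18.07, 64.69, 231.61]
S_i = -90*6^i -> [-90, -540, -3240, -19440, -116640]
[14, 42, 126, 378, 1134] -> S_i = 14*3^i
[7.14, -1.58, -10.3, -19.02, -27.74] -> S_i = 7.14 + -8.72*i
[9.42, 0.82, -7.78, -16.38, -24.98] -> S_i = 9.42 + -8.60*i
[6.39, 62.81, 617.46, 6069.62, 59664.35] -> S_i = 6.39*9.83^i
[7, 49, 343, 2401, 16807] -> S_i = 7*7^i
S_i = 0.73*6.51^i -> [0.73, 4.75, 30.94, 201.4, 1311.13]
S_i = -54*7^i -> [-54, -378, -2646, -18522, -129654]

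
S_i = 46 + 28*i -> [46, 74, 102, 130, 158]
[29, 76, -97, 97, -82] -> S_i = Random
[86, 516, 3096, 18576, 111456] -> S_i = 86*6^i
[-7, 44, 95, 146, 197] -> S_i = -7 + 51*i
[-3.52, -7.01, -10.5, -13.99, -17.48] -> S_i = -3.52 + -3.49*i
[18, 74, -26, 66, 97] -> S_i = Random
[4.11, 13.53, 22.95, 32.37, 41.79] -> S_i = 4.11 + 9.42*i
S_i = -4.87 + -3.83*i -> [-4.87, -8.7, -12.53, -16.36, -20.19]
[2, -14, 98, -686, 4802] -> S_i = 2*-7^i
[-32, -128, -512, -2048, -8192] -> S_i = -32*4^i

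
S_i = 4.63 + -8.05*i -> [4.63, -3.42, -11.47, -19.52, -27.57]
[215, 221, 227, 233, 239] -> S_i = 215 + 6*i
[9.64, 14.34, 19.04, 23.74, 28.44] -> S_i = 9.64 + 4.70*i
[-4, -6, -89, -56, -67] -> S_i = Random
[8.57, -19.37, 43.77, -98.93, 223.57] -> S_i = 8.57*(-2.26)^i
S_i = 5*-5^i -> [5, -25, 125, -625, 3125]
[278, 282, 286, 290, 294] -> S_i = 278 + 4*i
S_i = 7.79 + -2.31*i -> [7.79, 5.48, 3.17, 0.86, -1.45]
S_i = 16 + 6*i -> [16, 22, 28, 34, 40]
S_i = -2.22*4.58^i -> [-2.22, -10.17, -46.57, -213.28, -976.82]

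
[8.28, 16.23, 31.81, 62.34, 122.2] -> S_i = 8.28*1.96^i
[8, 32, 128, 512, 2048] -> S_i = 8*4^i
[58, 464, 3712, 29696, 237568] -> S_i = 58*8^i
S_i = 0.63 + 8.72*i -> [0.63, 9.35, 18.07, 26.79, 35.51]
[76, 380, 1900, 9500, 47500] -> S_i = 76*5^i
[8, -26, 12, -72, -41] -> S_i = Random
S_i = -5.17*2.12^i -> [-5.17, -10.96, -23.24, -49.26, -104.43]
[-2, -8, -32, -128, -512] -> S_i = -2*4^i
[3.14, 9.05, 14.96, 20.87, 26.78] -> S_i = 3.14 + 5.91*i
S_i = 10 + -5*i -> [10, 5, 0, -5, -10]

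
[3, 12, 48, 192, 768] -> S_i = 3*4^i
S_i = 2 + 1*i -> [2, 3, 4, 5, 6]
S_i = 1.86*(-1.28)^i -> [1.86, -2.38, 3.05, -3.9, 4.99]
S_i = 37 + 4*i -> [37, 41, 45, 49, 53]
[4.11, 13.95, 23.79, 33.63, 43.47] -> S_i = 4.11 + 9.84*i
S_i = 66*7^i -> [66, 462, 3234, 22638, 158466]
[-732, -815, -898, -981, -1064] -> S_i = -732 + -83*i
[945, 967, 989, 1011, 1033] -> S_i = 945 + 22*i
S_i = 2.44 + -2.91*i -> [2.44, -0.47, -3.38, -6.29, -9.2]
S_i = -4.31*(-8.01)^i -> [-4.31, 34.52, -276.53, 2215.01, -17742.19]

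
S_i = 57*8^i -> [57, 456, 3648, 29184, 233472]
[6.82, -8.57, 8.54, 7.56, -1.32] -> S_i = Random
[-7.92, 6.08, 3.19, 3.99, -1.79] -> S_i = Random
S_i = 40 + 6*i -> [40, 46, 52, 58, 64]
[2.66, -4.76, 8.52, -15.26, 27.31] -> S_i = 2.66*(-1.79)^i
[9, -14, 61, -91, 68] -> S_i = Random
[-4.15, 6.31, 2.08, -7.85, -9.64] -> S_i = Random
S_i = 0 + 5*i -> [0, 5, 10, 15, 20]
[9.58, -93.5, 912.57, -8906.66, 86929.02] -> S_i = 9.58*(-9.76)^i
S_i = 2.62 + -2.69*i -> [2.62, -0.07, -2.76, -5.45, -8.14]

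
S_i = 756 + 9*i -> [756, 765, 774, 783, 792]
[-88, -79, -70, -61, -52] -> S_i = -88 + 9*i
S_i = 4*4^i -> [4, 16, 64, 256, 1024]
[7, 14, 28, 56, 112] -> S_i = 7*2^i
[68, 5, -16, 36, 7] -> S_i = Random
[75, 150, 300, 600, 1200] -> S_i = 75*2^i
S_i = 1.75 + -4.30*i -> [1.75, -2.55, -6.85, -11.15, -15.45]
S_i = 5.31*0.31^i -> [5.31, 1.65, 0.51, 0.16, 0.05]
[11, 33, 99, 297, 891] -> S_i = 11*3^i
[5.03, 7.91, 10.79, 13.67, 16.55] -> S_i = 5.03 + 2.88*i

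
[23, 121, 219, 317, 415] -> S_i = 23 + 98*i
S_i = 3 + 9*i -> [3, 12, 21, 30, 39]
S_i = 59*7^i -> [59, 413, 2891, 20237, 141659]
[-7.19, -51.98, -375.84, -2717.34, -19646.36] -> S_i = -7.19*7.23^i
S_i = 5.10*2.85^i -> [5.1, 14.54, 41.42, 118.06, 336.47]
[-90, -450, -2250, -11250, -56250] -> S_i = -90*5^i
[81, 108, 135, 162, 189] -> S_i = 81 + 27*i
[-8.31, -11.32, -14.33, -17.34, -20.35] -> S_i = -8.31 + -3.01*i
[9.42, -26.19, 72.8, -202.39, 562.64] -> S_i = 9.42*(-2.78)^i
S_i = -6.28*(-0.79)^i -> [-6.28, 4.96, -3.92, 3.1, -2.45]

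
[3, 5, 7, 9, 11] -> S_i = 3 + 2*i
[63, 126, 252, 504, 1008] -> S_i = 63*2^i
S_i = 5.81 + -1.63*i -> [5.81, 4.18, 2.55, 0.92, -0.71]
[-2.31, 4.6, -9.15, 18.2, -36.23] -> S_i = -2.31*(-1.99)^i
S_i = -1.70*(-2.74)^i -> [-1.7, 4.66, -12.76, 34.97, -95.82]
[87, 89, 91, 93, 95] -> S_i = 87 + 2*i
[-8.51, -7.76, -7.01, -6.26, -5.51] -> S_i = -8.51 + 0.75*i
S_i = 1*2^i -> [1, 2, 4, 8, 16]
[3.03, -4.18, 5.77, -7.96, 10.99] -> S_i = 3.03*(-1.38)^i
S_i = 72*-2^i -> [72, -144, 288, -576, 1152]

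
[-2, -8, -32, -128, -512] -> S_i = -2*4^i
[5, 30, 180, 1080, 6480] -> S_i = 5*6^i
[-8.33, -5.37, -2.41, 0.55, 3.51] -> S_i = -8.33 + 2.96*i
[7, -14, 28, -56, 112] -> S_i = 7*-2^i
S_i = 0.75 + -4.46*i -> [0.75, -3.71, -8.17, -12.63, -17.09]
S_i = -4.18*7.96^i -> [-4.18, -33.27, -264.85, -2108.22, -16781.41]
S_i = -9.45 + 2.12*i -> [-9.45, -7.33, -5.21, -3.09, -0.97]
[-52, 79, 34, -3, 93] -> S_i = Random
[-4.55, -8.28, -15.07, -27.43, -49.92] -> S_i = -4.55*1.82^i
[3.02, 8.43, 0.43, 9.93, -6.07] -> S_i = Random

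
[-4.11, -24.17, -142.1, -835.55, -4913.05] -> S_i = -4.11*5.88^i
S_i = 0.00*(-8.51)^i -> [0.0, -0.0, 0.0, -0.0, 0.0]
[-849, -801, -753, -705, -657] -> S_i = -849 + 48*i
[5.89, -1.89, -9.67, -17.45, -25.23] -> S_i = 5.89 + -7.78*i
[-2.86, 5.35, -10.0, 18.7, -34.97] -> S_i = -2.86*(-1.87)^i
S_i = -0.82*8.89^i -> [-0.82, -7.29, -64.81, -576.13, -5121.78]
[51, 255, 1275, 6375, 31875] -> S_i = 51*5^i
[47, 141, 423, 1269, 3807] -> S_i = 47*3^i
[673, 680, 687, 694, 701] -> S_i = 673 + 7*i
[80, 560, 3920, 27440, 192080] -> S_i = 80*7^i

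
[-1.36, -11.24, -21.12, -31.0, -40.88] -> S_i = -1.36 + -9.88*i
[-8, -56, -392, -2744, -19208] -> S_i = -8*7^i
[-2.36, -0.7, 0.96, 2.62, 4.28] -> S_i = -2.36 + 1.66*i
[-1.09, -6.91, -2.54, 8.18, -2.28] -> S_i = Random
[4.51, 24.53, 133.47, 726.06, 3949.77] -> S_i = 4.51*5.44^i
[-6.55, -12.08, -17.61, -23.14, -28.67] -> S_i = -6.55 + -5.53*i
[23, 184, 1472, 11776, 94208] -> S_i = 23*8^i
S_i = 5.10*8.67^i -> [5.1, 44.22, 383.36, 3323.74, 28816.85]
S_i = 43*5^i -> [43, 215, 1075, 5375, 26875]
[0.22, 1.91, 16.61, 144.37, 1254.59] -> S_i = 0.22*8.69^i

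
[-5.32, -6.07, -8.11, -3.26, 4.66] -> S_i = Random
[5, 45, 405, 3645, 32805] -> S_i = 5*9^i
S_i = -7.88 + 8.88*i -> [-7.88, 1.0, 9.88, 18.76, 27.64]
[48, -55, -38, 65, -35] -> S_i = Random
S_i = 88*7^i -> [88, 616, 4312, 30184, 211288]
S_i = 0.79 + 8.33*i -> [0.79, 9.12, 17.45, 25.78, 34.11]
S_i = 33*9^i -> [33, 297, 2673, 24057, 216513]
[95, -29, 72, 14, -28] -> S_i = Random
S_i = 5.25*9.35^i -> [5.25, 49.09, 458.97, 4291.35, 40124.14]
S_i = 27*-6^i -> [27, -162, 972, -5832, 34992]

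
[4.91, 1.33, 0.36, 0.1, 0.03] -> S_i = 4.91*0.27^i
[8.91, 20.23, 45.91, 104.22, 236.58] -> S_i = 8.91*2.27^i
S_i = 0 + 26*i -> [0, 26, 52, 78, 104]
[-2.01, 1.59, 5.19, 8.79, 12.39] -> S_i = -2.01 + 3.60*i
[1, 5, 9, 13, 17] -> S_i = 1 + 4*i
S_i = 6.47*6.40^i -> [6.47, 41.41, 265.01, 1696.07, 10854.86]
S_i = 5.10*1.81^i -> [5.1, 9.23, 16.71, 30.24, 54.74]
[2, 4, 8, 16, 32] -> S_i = 2*2^i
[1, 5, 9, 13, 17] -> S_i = 1 + 4*i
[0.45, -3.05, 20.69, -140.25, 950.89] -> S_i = 0.45*(-6.78)^i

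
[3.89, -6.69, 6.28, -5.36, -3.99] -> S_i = Random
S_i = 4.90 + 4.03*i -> [4.9, 8.93, 12.96, 16.99, 21.02]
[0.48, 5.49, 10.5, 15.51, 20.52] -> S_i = 0.48 + 5.01*i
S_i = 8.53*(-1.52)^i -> [8.53, -12.97, 19.71, -29.96, 45.53]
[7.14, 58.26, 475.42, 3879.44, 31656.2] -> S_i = 7.14*8.16^i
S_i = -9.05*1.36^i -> [-9.05, -12.31, -16.74, -22.76, -30.96]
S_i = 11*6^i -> [11, 66, 396, 2376, 14256]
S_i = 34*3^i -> [34, 102, 306, 918, 2754]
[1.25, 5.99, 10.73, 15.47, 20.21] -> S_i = 1.25 + 4.74*i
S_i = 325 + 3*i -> [325, 328, 331, 334, 337]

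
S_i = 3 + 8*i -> [3, 11, 19, 27, 35]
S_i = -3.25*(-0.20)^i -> [-3.25, 0.65, -0.13, 0.03, -0.01]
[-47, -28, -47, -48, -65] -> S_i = Random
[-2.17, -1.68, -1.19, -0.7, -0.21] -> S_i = -2.17 + 0.49*i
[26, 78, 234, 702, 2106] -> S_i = 26*3^i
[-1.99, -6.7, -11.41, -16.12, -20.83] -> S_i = -1.99 + -4.71*i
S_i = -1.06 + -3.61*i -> [-1.06, -4.67, -8.28, -11.89, -15.5]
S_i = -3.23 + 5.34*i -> [-3.23, 2.11, 7.45, 12.79, 18.13]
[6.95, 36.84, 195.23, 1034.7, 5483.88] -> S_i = 6.95*5.30^i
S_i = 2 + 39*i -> [2, 41, 80, 119, 158]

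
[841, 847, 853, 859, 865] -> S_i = 841 + 6*i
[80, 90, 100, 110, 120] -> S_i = 80 + 10*i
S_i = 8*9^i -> [8, 72, 648, 5832, 52488]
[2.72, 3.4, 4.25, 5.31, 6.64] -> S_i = 2.72*1.25^i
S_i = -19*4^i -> [-19, -76, -304, -1216, -4864]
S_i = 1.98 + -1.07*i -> [1.98, 0.91, -0.16, -1.23, -2.3]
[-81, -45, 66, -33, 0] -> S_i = Random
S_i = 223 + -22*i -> [223, 201, 179, 157, 135]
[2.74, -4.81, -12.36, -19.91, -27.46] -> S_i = 2.74 + -7.55*i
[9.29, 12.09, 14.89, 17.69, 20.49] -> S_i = 9.29 + 2.80*i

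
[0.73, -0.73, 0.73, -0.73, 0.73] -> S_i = 0.73*(-1.00)^i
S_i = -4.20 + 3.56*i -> [-4.2, -0.64, 2.92, 6.48, 10.04]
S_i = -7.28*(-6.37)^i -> [-7.28, 46.37, -295.4, 1881.7, -11986.41]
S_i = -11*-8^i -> [-11, 88, -704, 5632, -45056]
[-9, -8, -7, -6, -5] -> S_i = -9 + 1*i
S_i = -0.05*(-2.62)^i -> [-0.05, 0.13, -0.34, 0.9, -2.36]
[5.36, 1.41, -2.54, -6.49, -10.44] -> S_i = 5.36 + -3.95*i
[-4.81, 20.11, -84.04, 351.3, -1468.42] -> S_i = -4.81*(-4.18)^i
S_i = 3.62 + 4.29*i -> [3.62, 7.91, 12.2, 16.49, 20.78]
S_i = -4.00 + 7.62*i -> [-4.0, 3.62, 11.24, 18.86, 26.48]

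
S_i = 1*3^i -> [1, 3, 9, 27, 81]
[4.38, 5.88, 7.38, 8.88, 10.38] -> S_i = 4.38 + 1.50*i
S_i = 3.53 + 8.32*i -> [3.53, 11.85, 20.17, 28.49, 36.81]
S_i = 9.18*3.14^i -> [9.18, 28.83, 90.51, 284.2, 892.4]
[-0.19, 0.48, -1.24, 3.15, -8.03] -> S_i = -0.19*(-2.55)^i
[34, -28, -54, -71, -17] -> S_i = Random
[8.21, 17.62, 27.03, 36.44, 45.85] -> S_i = 8.21 + 9.41*i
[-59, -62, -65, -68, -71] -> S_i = -59 + -3*i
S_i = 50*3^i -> [50, 150, 450, 1350, 4050]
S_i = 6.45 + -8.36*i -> [6.45, -1.91, -10.27, -18.63, -26.99]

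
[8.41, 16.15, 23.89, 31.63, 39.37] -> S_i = 8.41 + 7.74*i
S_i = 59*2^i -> [59, 118, 236, 472, 944]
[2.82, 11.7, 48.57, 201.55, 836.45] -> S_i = 2.82*4.15^i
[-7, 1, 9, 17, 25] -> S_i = -7 + 8*i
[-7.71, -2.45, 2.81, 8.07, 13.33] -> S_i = -7.71 + 5.26*i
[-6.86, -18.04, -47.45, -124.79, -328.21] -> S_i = -6.86*2.63^i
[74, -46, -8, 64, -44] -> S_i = Random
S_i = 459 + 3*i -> [459, 462, 465, 468, 471]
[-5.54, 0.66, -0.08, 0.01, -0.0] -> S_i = -5.54*(-0.12)^i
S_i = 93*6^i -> [93, 558, 3348, 20088, 120528]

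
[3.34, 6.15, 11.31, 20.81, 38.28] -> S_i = 3.34*1.84^i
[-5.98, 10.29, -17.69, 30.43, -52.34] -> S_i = -5.98*(-1.72)^i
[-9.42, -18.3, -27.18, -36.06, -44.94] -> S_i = -9.42 + -8.88*i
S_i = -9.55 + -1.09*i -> [-9.55, -10.64, -11.73, -12.82, -13.91]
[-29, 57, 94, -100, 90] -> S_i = Random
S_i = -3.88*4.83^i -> [-3.88, -18.74, -90.52, -437.19, -2111.64]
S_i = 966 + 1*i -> [966, 967, 968, 969, 970]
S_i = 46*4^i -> [46, 184, 736, 2944, 11776]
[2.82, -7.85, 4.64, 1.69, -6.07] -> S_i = Random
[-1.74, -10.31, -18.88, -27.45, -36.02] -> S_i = -1.74 + -8.57*i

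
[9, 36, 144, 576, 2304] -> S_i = 9*4^i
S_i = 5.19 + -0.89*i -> [5.19, 4.3, 3.41, 2.52, 1.63]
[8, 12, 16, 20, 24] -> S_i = 8 + 4*i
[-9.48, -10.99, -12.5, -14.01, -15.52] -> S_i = -9.48 + -1.51*i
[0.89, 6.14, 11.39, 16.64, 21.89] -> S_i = 0.89 + 5.25*i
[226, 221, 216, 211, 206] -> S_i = 226 + -5*i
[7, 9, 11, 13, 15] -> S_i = 7 + 2*i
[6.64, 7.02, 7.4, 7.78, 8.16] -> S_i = 6.64 + 0.38*i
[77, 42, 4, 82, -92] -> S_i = Random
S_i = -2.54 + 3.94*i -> [-2.54, 1.4, 5.34, 9.28, 13.22]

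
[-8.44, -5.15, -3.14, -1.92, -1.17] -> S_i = -8.44*0.61^i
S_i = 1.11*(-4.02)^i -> [1.11, -4.46, 17.94, -72.11, 289.89]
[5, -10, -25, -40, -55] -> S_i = 5 + -15*i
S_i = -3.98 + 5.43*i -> [-3.98, 1.45, 6.88, 12.31, 17.74]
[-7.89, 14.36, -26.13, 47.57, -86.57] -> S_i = -7.89*(-1.82)^i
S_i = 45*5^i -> [45, 225, 1125, 5625, 28125]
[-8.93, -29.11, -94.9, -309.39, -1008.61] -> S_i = -8.93*3.26^i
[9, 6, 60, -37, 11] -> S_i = Random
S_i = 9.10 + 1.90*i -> [9.1, 11.0, 12.9, 14.8, 16.7]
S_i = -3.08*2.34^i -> [-3.08, -7.21, -16.86, -39.46, -92.35]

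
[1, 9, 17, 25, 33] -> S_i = 1 + 8*i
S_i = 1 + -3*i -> [1, -2, -5, -8, -11]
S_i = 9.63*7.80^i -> [9.63, 75.11, 585.89, 4569.94, 35645.5]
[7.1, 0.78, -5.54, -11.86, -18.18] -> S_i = 7.10 + -6.32*i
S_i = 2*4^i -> [2, 8, 32, 128, 512]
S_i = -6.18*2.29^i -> [-6.18, -14.15, -32.41, -74.22, -169.95]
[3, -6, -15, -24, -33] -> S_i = 3 + -9*i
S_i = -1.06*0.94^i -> [-1.06, -1.0, -0.94, -0.88, -0.83]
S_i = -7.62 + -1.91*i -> [-7.62, -9.53, -11.44, -13.35, -15.26]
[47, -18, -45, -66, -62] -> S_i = Random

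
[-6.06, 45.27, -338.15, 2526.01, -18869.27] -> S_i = -6.06*(-7.47)^i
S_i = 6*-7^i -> [6, -42, 294, -2058, 14406]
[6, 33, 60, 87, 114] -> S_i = 6 + 27*i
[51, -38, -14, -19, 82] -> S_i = Random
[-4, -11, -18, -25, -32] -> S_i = -4 + -7*i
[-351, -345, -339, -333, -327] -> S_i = -351 + 6*i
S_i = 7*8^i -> [7, 56, 448, 3584, 28672]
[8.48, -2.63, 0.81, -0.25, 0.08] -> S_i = 8.48*(-0.31)^i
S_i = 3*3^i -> [3, 9, 27, 81, 243]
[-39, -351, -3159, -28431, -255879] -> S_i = -39*9^i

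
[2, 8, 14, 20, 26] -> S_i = 2 + 6*i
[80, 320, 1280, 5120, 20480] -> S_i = 80*4^i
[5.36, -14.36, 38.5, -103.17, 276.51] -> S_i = 5.36*(-2.68)^i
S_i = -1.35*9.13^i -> [-1.35, -12.33, -112.53, -1027.42, -9380.3]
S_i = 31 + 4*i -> [31, 35, 39, 43, 47]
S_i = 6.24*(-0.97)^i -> [6.24, -6.05, 5.87, -5.7, 5.52]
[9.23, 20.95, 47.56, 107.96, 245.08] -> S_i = 9.23*2.27^i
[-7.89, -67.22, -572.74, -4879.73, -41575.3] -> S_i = -7.89*8.52^i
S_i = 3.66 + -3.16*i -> [3.66, 0.5, -2.66, -5.82, -8.98]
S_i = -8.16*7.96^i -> [-8.16, -64.95, -517.03, -4115.56, -32759.89]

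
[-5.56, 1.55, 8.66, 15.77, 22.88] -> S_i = -5.56 + 7.11*i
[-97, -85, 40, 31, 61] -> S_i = Random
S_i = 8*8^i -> [8, 64, 512, 4096, 32768]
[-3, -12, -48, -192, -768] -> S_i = -3*4^i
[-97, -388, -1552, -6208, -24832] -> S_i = -97*4^i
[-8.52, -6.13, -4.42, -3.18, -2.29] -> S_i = -8.52*0.72^i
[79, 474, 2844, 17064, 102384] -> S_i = 79*6^i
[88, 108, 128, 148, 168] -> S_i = 88 + 20*i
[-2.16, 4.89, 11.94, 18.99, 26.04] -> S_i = -2.16 + 7.05*i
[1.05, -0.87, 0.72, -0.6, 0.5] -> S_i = 1.05*(-0.83)^i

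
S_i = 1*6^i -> [1, 6, 36, 216, 1296]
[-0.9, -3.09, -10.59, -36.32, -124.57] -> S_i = -0.90*3.43^i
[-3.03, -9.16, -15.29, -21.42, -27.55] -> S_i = -3.03 + -6.13*i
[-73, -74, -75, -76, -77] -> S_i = -73 + -1*i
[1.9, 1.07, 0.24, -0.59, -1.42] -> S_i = 1.90 + -0.83*i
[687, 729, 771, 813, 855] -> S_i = 687 + 42*i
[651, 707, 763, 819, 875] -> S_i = 651 + 56*i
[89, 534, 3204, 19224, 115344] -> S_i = 89*6^i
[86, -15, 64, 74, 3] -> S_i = Random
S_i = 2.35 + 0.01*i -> [2.35, 2.36, 2.37, 2.38, 2.39]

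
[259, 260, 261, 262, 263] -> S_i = 259 + 1*i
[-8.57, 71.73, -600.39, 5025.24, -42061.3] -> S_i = -8.57*(-8.37)^i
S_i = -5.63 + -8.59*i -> [-5.63, -14.22, -22.81, -31.4, -39.99]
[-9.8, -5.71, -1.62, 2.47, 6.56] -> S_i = -9.80 + 4.09*i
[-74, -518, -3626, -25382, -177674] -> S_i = -74*7^i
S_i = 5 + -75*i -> [5, -70, -145, -220, -295]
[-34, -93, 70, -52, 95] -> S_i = Random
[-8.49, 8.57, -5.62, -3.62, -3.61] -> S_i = Random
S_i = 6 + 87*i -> [6, 93, 180, 267, 354]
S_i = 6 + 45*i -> [6, 51, 96, 141, 186]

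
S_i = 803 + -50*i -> [803, 753, 703, 653, 603]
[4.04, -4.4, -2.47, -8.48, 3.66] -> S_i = Random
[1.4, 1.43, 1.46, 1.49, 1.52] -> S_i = 1.40 + 0.03*i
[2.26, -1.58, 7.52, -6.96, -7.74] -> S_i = Random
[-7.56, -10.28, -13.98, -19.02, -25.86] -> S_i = -7.56*1.36^i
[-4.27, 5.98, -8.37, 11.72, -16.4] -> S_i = -4.27*(-1.40)^i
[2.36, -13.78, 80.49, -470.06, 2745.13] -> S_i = 2.36*(-5.84)^i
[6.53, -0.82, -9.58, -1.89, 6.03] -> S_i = Random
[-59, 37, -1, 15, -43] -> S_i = Random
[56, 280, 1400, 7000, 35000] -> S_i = 56*5^i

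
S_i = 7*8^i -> [7, 56, 448, 3584, 28672]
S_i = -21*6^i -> [-21, -126, -756, -4536, -27216]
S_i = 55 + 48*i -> [55, 103, 151, 199, 247]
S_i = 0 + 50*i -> [0, 50, 100, 150, 200]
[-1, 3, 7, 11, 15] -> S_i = -1 + 4*i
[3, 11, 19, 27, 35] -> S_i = 3 + 8*i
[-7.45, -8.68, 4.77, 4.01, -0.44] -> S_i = Random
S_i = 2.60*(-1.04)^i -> [2.6, -2.7, 2.81, -2.92, 3.04]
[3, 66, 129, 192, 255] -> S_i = 3 + 63*i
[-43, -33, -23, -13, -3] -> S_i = -43 + 10*i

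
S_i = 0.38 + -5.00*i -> [0.38, -4.62, -9.62, -14.62, -19.62]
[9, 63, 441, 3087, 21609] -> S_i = 9*7^i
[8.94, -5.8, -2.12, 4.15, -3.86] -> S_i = Random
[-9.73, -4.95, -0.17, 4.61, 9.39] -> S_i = -9.73 + 4.78*i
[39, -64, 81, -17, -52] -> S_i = Random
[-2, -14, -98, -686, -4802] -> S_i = -2*7^i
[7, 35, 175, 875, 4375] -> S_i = 7*5^i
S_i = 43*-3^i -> [43, -129, 387, -1161, 3483]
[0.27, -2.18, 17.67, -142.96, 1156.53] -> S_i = 0.27*(-8.09)^i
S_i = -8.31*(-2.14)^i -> [-8.31, 17.78, -38.06, 81.44, -174.28]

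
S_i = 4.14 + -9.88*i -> [4.14, -5.74, -15.62, -25.5, -35.38]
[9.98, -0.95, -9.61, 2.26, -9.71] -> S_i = Random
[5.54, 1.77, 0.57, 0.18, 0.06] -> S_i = 5.54*0.32^i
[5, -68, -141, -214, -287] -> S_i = 5 + -73*i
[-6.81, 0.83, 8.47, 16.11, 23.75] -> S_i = -6.81 + 7.64*i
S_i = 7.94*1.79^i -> [7.94, 14.21, 25.44, 45.54, 81.51]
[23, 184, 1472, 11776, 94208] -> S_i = 23*8^i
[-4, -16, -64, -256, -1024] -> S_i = -4*4^i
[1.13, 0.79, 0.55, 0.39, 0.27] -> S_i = 1.13*0.70^i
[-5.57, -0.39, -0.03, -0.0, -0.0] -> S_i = -5.57*0.07^i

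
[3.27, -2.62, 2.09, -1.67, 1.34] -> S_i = 3.27*(-0.80)^i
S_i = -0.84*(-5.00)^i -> [-0.84, 4.2, -21.0, 105.0, -525.0]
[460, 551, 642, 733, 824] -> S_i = 460 + 91*i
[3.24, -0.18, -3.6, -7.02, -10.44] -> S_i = 3.24 + -3.42*i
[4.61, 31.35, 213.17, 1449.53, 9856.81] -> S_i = 4.61*6.80^i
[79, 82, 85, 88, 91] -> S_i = 79 + 3*i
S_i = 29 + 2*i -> [29, 31, 33, 35, 37]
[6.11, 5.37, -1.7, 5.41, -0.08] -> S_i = Random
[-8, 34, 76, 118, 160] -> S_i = -8 + 42*i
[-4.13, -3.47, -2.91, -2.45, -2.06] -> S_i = -4.13*0.84^i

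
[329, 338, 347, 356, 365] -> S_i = 329 + 9*i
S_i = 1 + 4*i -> [1, 5, 9, 13, 17]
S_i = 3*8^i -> [3, 24, 192, 1536, 12288]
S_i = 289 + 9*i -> [289, 298, 307, 316, 325]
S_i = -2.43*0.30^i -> [-2.43, -0.73, -0.22, -0.07, -0.02]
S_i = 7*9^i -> [7, 63, 567, 5103, 45927]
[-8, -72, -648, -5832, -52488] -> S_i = -8*9^i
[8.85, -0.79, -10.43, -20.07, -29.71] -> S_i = 8.85 + -9.64*i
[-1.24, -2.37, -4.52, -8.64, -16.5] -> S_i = -1.24*1.91^i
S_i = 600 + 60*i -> [600, 660, 720, 780, 840]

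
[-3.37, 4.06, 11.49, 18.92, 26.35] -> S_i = -3.37 + 7.43*i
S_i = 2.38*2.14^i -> [2.38, 5.09, 10.9, 23.32, 49.92]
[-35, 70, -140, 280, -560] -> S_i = -35*-2^i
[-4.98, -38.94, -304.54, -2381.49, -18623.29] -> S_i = -4.98*7.82^i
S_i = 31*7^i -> [31, 217, 1519, 10633, 74431]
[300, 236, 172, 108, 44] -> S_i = 300 + -64*i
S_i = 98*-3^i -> [98, -294, 882, -2646, 7938]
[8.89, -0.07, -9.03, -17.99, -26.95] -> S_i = 8.89 + -8.96*i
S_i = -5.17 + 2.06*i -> [-5.17, -3.11, -1.05, 1.01, 3.07]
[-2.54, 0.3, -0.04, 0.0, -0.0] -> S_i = -2.54*(-0.12)^i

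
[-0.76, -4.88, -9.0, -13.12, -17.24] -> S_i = -0.76 + -4.12*i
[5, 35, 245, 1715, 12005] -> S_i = 5*7^i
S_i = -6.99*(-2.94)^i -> [-6.99, 20.55, -60.42, 177.63, -522.24]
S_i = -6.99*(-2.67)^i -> [-6.99, 18.66, -49.83, 133.05, -355.24]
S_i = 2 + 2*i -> [2, 4, 6, 8, 10]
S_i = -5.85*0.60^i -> [-5.85, -3.51, -2.11, -1.26, -0.76]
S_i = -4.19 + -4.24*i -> [-4.19, -8.43, -12.67, -16.91, -21.15]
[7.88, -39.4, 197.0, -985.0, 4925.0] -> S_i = 7.88*(-5.00)^i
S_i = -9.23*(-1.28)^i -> [-9.23, 11.81, -15.12, 19.36, -24.78]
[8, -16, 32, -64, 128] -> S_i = 8*-2^i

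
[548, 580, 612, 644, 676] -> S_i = 548 + 32*i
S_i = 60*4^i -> [60, 240, 960, 3840, 15360]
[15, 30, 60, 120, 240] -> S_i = 15*2^i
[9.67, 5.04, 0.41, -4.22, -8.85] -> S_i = 9.67 + -4.63*i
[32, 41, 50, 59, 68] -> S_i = 32 + 9*i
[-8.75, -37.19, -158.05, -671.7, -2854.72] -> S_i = -8.75*4.25^i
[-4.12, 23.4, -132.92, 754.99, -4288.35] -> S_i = -4.12*(-5.68)^i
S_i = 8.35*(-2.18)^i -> [8.35, -18.2, 39.68, -86.51, 188.59]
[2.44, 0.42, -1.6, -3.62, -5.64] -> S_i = 2.44 + -2.02*i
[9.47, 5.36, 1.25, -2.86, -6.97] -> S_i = 9.47 + -4.11*i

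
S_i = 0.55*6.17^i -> [0.55, 3.39, 20.94, 129.19, 797.08]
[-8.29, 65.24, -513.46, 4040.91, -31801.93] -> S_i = -8.29*(-7.87)^i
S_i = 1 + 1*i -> [1, 2, 3, 4, 5]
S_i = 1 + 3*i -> [1, 4, 7, 10, 13]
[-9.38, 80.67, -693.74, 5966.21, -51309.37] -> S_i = -9.38*(-8.60)^i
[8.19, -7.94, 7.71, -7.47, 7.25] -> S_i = 8.19*(-0.97)^i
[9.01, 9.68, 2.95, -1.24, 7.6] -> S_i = Random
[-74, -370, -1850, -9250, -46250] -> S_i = -74*5^i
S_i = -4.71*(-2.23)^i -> [-4.71, 10.5, -23.42, 52.23, -116.48]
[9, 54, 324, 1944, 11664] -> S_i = 9*6^i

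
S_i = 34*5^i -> [34, 170, 850, 4250, 21250]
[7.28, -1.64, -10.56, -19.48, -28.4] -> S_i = 7.28 + -8.92*i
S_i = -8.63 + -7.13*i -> [-8.63, -15.76, -22.89, -30.02, -37.15]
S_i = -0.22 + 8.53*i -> [-0.22, 8.31, 16.84, 25.37, 33.9]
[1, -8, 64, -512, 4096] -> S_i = 1*-8^i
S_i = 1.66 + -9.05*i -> [1.66, -7.39, -16.44, -25.49, -34.54]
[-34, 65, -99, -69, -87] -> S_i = Random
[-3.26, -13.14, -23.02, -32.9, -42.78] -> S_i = -3.26 + -9.88*i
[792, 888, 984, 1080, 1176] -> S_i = 792 + 96*i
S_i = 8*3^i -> [8, 24, 72, 216, 648]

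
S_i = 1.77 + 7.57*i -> [1.77, 9.34, 16.91, 24.48, 32.05]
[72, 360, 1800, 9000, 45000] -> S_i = 72*5^i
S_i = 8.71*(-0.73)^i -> [8.71, -6.36, 4.64, -3.39, 2.47]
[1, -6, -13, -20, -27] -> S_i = 1 + -7*i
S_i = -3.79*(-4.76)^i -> [-3.79, 18.04, -85.87, 408.75, -1945.66]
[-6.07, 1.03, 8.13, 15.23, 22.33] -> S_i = -6.07 + 7.10*i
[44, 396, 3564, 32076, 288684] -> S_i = 44*9^i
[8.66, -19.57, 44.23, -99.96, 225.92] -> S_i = 8.66*(-2.26)^i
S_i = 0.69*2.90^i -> [0.69, 2.0, 5.8, 16.83, 48.8]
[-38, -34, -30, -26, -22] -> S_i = -38 + 4*i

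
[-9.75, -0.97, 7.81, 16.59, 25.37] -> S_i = -9.75 + 8.78*i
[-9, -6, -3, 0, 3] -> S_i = -9 + 3*i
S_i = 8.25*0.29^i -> [8.25, 2.39, 0.69, 0.2, 0.06]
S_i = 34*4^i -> [34, 136, 544, 2176, 8704]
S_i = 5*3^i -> [5, 15, 45, 135, 405]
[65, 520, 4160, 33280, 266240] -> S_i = 65*8^i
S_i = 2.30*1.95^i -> [2.3, 4.48, 8.75, 17.05, 33.26]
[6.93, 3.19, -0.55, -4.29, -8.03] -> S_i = 6.93 + -3.74*i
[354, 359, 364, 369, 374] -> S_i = 354 + 5*i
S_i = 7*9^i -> [7, 63, 567, 5103, 45927]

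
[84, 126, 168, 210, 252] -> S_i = 84 + 42*i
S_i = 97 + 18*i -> [97, 115, 133, 151, 169]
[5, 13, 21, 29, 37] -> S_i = 5 + 8*i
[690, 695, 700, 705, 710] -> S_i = 690 + 5*i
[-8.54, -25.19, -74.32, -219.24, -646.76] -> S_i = -8.54*2.95^i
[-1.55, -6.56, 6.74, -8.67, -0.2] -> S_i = Random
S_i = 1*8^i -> [1, 8, 64, 512, 4096]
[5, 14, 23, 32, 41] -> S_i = 5 + 9*i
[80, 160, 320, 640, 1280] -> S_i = 80*2^i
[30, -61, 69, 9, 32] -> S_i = Random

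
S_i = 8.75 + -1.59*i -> [8.75, 7.16, 5.57, 3.98, 2.39]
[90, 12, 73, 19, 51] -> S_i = Random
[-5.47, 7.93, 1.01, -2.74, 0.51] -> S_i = Random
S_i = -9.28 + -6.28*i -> [-9.28, -15.56, -21.84, -28.12, -34.4]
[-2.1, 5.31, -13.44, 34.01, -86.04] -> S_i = -2.10*(-2.53)^i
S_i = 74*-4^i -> [74, -296, 1184, -4736, 18944]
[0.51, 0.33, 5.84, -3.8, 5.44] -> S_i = Random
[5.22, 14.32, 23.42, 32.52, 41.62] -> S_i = 5.22 + 9.10*i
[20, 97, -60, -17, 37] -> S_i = Random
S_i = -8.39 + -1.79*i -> [-8.39, -10.18, -11.97, -13.76, -15.55]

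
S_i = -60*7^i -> [-60, -420, -2940, -20580, -144060]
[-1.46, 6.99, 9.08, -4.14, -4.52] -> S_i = Random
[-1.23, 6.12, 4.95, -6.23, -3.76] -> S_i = Random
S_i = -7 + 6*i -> [-7, -1, 5, 11, 17]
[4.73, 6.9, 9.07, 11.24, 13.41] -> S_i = 4.73 + 2.17*i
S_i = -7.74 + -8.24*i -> [-7.74, -15.98, -24.22, -32.46, -40.7]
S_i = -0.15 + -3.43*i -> [-0.15, -3.58, -7.01, -10.44, -13.87]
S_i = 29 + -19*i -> [29, 10, -9, -28, -47]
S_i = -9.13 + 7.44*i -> [-9.13, -1.69, 5.75, 13.19, 20.63]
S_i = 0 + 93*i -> [0, 93, 186, 279, 372]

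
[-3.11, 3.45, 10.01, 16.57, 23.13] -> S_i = -3.11 + 6.56*i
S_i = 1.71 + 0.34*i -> [1.71, 2.05, 2.39, 2.73, 3.07]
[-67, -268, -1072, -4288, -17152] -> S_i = -67*4^i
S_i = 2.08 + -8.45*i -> [2.08, -6.37, -14.82, -23.27, -31.72]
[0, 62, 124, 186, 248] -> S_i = 0 + 62*i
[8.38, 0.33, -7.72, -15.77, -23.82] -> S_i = 8.38 + -8.05*i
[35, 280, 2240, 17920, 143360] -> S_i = 35*8^i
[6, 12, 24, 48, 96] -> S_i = 6*2^i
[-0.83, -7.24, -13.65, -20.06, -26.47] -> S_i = -0.83 + -6.41*i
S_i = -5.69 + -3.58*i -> [-5.69, -9.27, -12.85, -16.43, -20.01]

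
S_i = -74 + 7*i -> [-74, -67, -60, -53, -46]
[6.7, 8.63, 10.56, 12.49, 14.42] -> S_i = 6.70 + 1.93*i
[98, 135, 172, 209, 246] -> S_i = 98 + 37*i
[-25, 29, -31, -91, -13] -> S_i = Random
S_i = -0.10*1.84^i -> [-0.1, -0.18, -0.34, -0.62, -1.15]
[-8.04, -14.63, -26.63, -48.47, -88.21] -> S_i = -8.04*1.82^i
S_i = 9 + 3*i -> [9, 12, 15, 18, 21]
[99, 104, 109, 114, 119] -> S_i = 99 + 5*i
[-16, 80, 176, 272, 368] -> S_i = -16 + 96*i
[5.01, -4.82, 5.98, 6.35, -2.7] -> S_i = Random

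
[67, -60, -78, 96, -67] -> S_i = Random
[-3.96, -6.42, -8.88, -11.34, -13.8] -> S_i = -3.96 + -2.46*i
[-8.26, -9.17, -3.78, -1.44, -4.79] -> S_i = Random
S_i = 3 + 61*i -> [3, 64, 125, 186, 247]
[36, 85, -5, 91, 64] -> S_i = Random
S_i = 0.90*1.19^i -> [0.9, 1.07, 1.27, 1.52, 1.8]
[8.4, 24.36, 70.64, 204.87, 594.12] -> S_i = 8.40*2.90^i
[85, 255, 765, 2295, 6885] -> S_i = 85*3^i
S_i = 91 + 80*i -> [91, 171, 251, 331, 411]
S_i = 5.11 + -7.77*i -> [5.11, -2.66, -10.43, -18.2, -25.97]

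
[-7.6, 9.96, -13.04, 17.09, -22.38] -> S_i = -7.60*(-1.31)^i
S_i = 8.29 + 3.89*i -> [8.29, 12.18, 16.07, 19.96, 23.85]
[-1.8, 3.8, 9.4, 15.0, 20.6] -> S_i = -1.80 + 5.60*i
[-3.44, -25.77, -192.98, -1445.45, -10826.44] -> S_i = -3.44*7.49^i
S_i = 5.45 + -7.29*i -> [5.45, -1.84, -9.13, -16.42, -23.71]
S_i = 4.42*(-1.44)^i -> [4.42, -6.36, 9.17, -13.2, 19.01]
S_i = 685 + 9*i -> [685, 694, 703, 712, 721]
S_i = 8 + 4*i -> [8, 12, 16, 20, 24]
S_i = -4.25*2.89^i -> [-4.25, -12.28, -35.5, -102.58, -296.47]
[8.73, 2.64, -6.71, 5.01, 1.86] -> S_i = Random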